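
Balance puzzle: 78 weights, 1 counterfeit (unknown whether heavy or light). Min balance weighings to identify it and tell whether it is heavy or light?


Let n = 78. 156 possibilities (n weights × lighter/heavier); each weighing has 3 outcomes.
Bound for k weighings: say the first weighing puts j weights on each pan. If it tips, the 2j weighed weights remain suspects (each with a known direction) and k-1 weighings give 3^(k-1) outcomes; 3^(k-1) is odd, so 2j ≤ 3^(k-1) - 1. If it balances, the n - 2j unweighed weights remain with direction unknown: 2(n - 2j) ≤ 3^(k-1) - 1 by the same parity argument. Adding, n ≤ (3^(k-1) - 1) + (3^(k-1) - 1)/2 = (3^k - 3)/2, and the classical three-group strategy achieves this (3 weights in 2 weighings, 12 in 3, 39 in 4, 120 in 5).
So we need the smallest k with (3^k - 3)/2 ≥ 78.
k = 4: (3^4 - 3)/2 = 39 < 78 ✗
k = 5: (3^5 - 3)/2 = 120 ≥ 78 ✓

5


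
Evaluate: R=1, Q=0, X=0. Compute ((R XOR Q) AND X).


R XOR Q = 1^0 = 1
1 AND 0 = 0

0


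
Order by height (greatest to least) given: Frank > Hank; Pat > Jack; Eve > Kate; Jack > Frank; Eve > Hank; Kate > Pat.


Constraints: Frank > Hank; Pat > Jack; Eve > Kate; Jack > Frank; Eve > Hank; Kate > Pat
Method: at each step, the next-highest is the one remaining person who never appears on the smaller side of a constraint between remaining people.
  Step 1: remaining {Hank, Frank, Eve, Jack, Kate, Pat}; on the smaller side: {Hank, Frank, Jack, Kate, Pat} → Eve is next (Eve > Kate; Eve > Hank).
  Step 2: remaining {Hank, Frank, Jack, Kate, Pat}; on the smaller side: {Hank, Frank, Jack, Pat} → Kate is next (Kate > Pat).
  Step 3: remaining {Hank, Frank, Jack, Pat}; on the smaller side: {Hank, Frank, Jack} → Pat is next (Pat > Jack).
  Step 4: remaining {Hank, Frank, Jack}; on the smaller side: {Hank, Frank} → Jack is next (Jack > Frank).
  Step 5: remaining {Hank, Frank}; on the smaller side: {Hank} → Frank is next (Frank > Hank).
  Step 6: only Hank remains → lowest.
Final ranking (highest to lowest):

Eve > Kate > Pat > Jack > Frank > Hank


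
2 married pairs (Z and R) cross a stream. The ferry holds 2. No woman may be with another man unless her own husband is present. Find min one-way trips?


Label couples Z and R.
1. WZ+WR → (far: WZ,WR; near: HZ,HR)
2. WZ ←   (far: WR; near: HZ,HR,WZ)
3. HZ+HR → (far: HZ,HR,WR; near: WZ)
4. HZ ←   (far: HR,WR; near: HZ,WZ)  — HZ returns, since WZ is alone on near bank
5. HZ+WZ → (far: all four; near: empty)
Every state respects the constraint.
Minimum trips = 5

5


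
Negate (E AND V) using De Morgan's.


De Morgan's law: ¬(P ∧ Q) ≡ ¬P ∨ ¬Q
¬(E ∧ V) = ¬E ∨ ¬V

¬E ∨ ¬V


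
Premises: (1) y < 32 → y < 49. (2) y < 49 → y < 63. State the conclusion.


Hypothetical syllogism: P → Q, Q → R ⊢ P → R
Premise 1: y < 32 → y < 49
Premise 2: y < 49 → y < 63
Chain the implications: the middle term (y < 49) links the two.
Conclusion: If y < 32, then y < 63.

If y < 32, then y < 63.


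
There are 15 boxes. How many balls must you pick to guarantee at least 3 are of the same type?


Pigeonhole: to guarantee k in one of n categories, need (k-1)×n + 1.
k = 3, n = 15
Minimum = (3-1) × 15 + 1 = 2 × 15 + 1

31


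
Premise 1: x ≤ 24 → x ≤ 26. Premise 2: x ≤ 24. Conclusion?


Modus ponens: P → Q, P ⊢ Q
P: x ≤ 24
Q: x ≤ 26
We have P → Q and P is true.
By modus ponens, Q must be true.

x ≤ 26


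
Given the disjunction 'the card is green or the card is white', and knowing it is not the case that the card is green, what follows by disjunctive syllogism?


Disjunctive syllogism: P ∨ Q, ¬P ⊢ Q
Disjunction: the card is green ∨ the card is white
We know it is not the case that the card is green.
By disjunctive syllogism, the other disjunct must be true.

The card is white


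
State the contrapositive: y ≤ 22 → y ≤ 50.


Original: If y ≤ 22, then y ≤ 50
Contrapositive: If ¬Q, then ¬P
Negate Q: not (y ≤ 50)
Negate P: not (y ≤ 22)

If not (y ≤ 50), then not (y ≤ 22).


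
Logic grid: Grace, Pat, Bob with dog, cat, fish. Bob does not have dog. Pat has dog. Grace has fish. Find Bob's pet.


From clues:
  Grace → fish
  Pat → dog
By elimination, Bob gets the remaining.

cat


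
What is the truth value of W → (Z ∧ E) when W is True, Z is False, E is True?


W = True, Z = False, E = True
Step 1: Z ∧ E = False AND True = False
Step 2: W → (False): false only when W=True and consequent=False.
Result: False

False


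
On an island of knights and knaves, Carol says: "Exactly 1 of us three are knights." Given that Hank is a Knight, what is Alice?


Carol claims exactly 1 knights among Carol, Hank, Alice.
Given: Hank is a Knight.

Case 1: Carol is a Knight (tells truth)
  Then exactly 1 of the three are knights.
  Counting Carol, Hank: 2 knight(s) so far. Need -1 more → impossible.
Case 2: Carol is a Knave (lies)
  Then the count is NOT 1.
  If Alice = Knave, count = 1 = 1 → claim would be true, contradicts lie.
  If Alice = Knight, count = 2 ≠ 1 → lie confirmed ✓

Alice is a Knight.

Knight


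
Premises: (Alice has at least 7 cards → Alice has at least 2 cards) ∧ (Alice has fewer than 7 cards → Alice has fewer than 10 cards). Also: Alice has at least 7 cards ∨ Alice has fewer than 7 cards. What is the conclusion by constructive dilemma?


Constructive dilemma: (P → Q) ∧ (R → S), P ∨ R ⊢ Q ∨ S
Premise 1: Alice has at least 7 cards → Alice has at least 2 cards
Premise 2: Alice has fewer than 7 cards → Alice has fewer than 10 cards
Premise 3: Alice has at least 7 cards ∨ Alice has fewer than 7 cards
Case 1: Assuming Alice has at least 7 cards, then by Premise 1, Alice has at least 2 cards.
Case 2: Assuming Alice has fewer than 7 cards, then by Premise 2, Alice has fewer than 10 cards.
Since one of Alice has at least 7 cards or Alice has fewer than 7 cards must hold, we get Alice has at least 2 cards or Alice has fewer than 10 cards.

Alice has at least 2 cards or Alice has fewer than 10 cards.


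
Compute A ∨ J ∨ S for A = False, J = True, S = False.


A = False, J = True, S = False
Step 1: A ∨ J = False OR True = True
Step 2: True ∨ S = True OR False = True
OR is true when at least one operand is true.

True


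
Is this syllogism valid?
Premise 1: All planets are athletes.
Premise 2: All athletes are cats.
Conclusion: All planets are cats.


Premise 1: All planets are athletes.
Premise 2: All athletes are cats.
Conclusion: All planets are cats.
Barbara syllogism (AAA-1): All A are B, All B are C → All A are C.
Middle term (athletes) distributed in premise 2.

Valid


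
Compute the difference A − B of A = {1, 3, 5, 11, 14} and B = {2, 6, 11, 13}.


A = {1, 3, 5, 11, 14}
B = {2, 6, 11, 13}
Operation: difference A − B
In A but not B: 1, 3, 5, 14

{1, 3, 5, 14}


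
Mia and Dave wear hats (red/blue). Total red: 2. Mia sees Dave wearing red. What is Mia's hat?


Total red = 2, Dave = red
Red accounted for: 1
Remaining for Mia: 1
Mia's hat is red.

red


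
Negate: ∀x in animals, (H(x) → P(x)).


Original: ∀x (H(x) → P(x))
Rule: ¬∀→∃, ¬∃→∀, negate predicate.
Negation: ∃x (H(x) ∧ ¬P(x))

∃x (H(x) ∧ ¬P(x))


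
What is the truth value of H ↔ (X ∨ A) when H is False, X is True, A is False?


H = False, X = True, A = False
Step 1: X ∨ A = True OR False = True
Step 2: H ↔ (True): true when both sides have same truth value.
Result: False ↔ True = False

False


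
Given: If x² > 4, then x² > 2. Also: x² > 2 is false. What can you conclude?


Modus tollens: P → Q, ¬Q ⊢ ¬P
P: x² > 4
Q: x² > 2
We have P → Q and Q is false.
By modus tollens, P must be false.

It is not the case that x² > 4


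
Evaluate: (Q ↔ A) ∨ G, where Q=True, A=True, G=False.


Q = True, A = True, G = False
Expression: (Q ↔ A) ∨ G
Step 1: Q ↔ A = (True iff True) (true when values match) = True
Step 2: (True) ∨ G = True OR False = True

True


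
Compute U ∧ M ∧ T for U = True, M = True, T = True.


U = True, M = True, T = True
Step 1: U ∧ M = True AND True = True
Step 2: (True) ∧ T = (True) AND True = True
AND is true only when ALL operands are true.

True


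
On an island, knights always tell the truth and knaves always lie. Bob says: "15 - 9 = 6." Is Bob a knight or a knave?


Statement: "15 - 9 = 6."
Actual: 15 - 9 = 6
Claimed: 6
Statement is TRUE → Bob tells the truth → Knight

Knight


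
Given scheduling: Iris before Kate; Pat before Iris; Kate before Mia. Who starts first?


Constraints: Iris before Kate; Pat before Iris; Kate before Mia
The first task can have nothing scheduled before it, so it must never appear on the right of a 'before'.
Tasks appearing after some 'before': Kate, Iris, Mia.
The only task not in that list is Pat → it is first.

Pat


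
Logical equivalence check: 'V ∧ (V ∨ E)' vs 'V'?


Expression 1: V ∧ (V ∨ E)
Expression 2: V
Truth table (V E | Expr1 Expr2):
  T T |   T     T
  T F |   T     T
  F T |   F     F
  F F |   F     F
All 4 rows agree, so the expressions are logically equivalent.

Yes


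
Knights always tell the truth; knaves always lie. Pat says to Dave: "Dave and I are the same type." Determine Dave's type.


Pat says: "Dave and I are the same type."
Case 1: Pat is a Knight (truth-teller)
  Statement is true → they ARE the same → Dave is also a Knight
Case 2: Pat is a Knave (liar)
  Statement is false → they are NOT the same → Dave is a Knight
In both cases, Dave is a Knight.

Knight


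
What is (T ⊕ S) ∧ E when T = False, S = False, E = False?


T = False, S = False, E = False
Step 1: T ⊕ S = False XOR False = False
Step 2: False ∧ E = False AND False = False
XOR true when exactly one of T,S is true; then AND with E.

False


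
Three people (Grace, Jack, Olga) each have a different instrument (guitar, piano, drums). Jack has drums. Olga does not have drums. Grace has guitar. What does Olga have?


From clues:
  Grace → guitar
  Jack → drums
By elimination, Olga gets the remaining.

piano


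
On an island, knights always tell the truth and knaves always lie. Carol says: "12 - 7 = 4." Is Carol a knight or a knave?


Statement: "12 - 7 = 4."
Actual: 12 - 7 = 5
Claimed: 4
Statement is FALSE → Carol lies → Knave

Knave


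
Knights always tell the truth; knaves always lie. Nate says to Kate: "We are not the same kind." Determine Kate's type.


Nate says: "We are not the same kind."
Case 1: Nate is a Knight (truth-teller)
  Statement is true → they ARE different → Kate is a Knave
Case 2: Nate is a Knave (liar)
  Statement is false → they are NOT different → Kate is a Knave
In both cases, Kate is a Knave.

Knave


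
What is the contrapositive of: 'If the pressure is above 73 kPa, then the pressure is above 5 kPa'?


Original: If the pressure is above 73 kPa, then the pressure is above 5 kPa
Contrapositive: If ¬Q, then ¬P
Negate Q: not (the pressure is above 5 kPa)
Negate P: not (the pressure is above 73 kPa)

If not (the pressure is above 5 kPa), then not (the pressure is above 73 kPa).


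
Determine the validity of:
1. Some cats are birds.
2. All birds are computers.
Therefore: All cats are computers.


Premise 1: Some cats are birds.
Premise 2: All birds are computers.
Conclusion: All cats are computers.
Fallacy: illicit minor. The minor term (cats) is distributed in the conclusion ('All cats ...') but undistributed in its premise ('Some cats are birds' doesn't cover all cats).
Only 'Some cats are computers' follows, not 'All'.

Invalid


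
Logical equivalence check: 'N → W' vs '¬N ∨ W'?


Expression 1: N → W
Expression 2: ¬N ∨ W
Truth table (N W | Expr1 Expr2):
  T T |   T     T
  T F |   F     F
  F T |   T     T
  F F |   T     T
All 4 rows agree, so the expressions are logically equivalent.

Yes


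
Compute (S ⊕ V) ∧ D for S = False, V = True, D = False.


S = False, V = True, D = False
Step 1: S ⊕ V = False XOR True = True
Step 2: True ∧ D = True AND False = False
XOR true when exactly one of S,V is true; then AND with D.

False


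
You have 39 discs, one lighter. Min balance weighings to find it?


Each weighing has 3 outcomes (left heavy / balance / right heavy), so k weighings distinguish at most 3^k cases; splitting into three near-equal groups achieves this.
Need 3^k ≥ 39: 3^3 = 27 < 39 ≤ 3^4 = 81
k = ⌈log₃(39)⌉ = 4

4


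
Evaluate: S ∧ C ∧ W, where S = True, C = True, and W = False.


S = True, C = True, W = False
Step 1: S ∧ C = True AND True = True
Step 2: (True) ∧ W = (True) AND False = False
AND is true only when ALL operands are true.

False


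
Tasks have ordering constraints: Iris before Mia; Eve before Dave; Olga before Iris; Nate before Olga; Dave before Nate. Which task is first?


Constraints: Iris before Mia; Eve before Dave; Olga before Iris; Nate before Olga; Dave before Nate
The first task can have nothing scheduled before it, so it must never appear on the right of a 'before'.
Tasks appearing after some 'before': Mia, Dave, Iris, Olga, Nate.
The only task not in that list is Eve → it is first.

Eve


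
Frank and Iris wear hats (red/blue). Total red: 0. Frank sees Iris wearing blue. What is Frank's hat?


Total red = 0, Iris = blue
Red accounted for: 0
Remaining for Frank: 0
Frank's hat is blue.

blue


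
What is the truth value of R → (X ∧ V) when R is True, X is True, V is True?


R = True, X = True, V = True
Step 1: X ∧ V = True AND True = True
Step 2: R → (True): false only when R=True and consequent=False.
Result: True

True


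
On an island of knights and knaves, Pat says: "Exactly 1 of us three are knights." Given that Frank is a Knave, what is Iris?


Pat claims exactly 1 knights among Pat, Frank, Iris.
Given: Frank is a Knave.

Case 1: Pat is a Knight (tells truth)
  Then exactly 1 of the three are knights.
  Counting Pat, Frank: 1 knight(s) so far. Need 0 more → Iris = Knave.
Case 2: Pat is a Knave (lies)
  Then the count is NOT 1.
  If Iris = Knight, count = 1 = 1 → claim would be true, contradicts lie.
  If Iris = Knave, count = 0 ≠ 1 → lie confirmed ✓

Iris is a Knave.

Knave


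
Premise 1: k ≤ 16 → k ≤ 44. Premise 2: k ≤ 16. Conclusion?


Modus ponens: P → Q, P ⊢ Q
P: k ≤ 16
Q: k ≤ 44
We have P → Q and P is true.
By modus ponens, Q must be true.

k ≤ 44


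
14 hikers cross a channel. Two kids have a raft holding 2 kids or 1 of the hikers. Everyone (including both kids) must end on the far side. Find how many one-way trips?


Per crossing of one of the hikers: kids→, one←, one of the hikers→, one← = 4 trips
14 × 4 = 56, + 1 final kids→ = 57
Minimum trips = 57

57


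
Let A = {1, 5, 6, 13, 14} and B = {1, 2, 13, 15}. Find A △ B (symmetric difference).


A = {1, 5, 6, 13, 14}
B = {1, 2, 13, 15}
Operation: symmetric difference
In A only: [5, 6, 14], in B only: [2, 15]

{2, 5, 6, 14, 15}


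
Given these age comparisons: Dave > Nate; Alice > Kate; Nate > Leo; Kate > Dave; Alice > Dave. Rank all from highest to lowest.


Constraints: Dave > Nate; Alice > Kate; Nate > Leo; Kate > Dave; Alice > Dave
Method: at each step, the next-highest is the one remaining person who never appears on the smaller side of a constraint between remaining people.
  Step 1: remaining {Dave, Kate, Leo, Nate, Alice}; on the smaller side: {Dave, Kate, Leo, Nate} → Alice is next (Alice > Kate; Alice > Dave).
  Step 2: remaining {Dave, Kate, Leo, Nate}; on the smaller side: {Dave, Leo, Nate} → Kate is next (Kate > Dave).
  Step 3: remaining {Dave, Leo, Nate}; on the smaller side: {Leo, Nate} → Dave is next (Dave > Nate).
  Step 4: remaining {Leo, Nate}; on the smaller side: {Leo} → Nate is next (Nate > Leo).
  Step 5: only Leo remains → lowest.
Final ranking (highest to lowest):

Alice > Kate > Dave > Nate > Leo


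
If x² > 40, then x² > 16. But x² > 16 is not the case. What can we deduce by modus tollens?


Modus tollens: P → Q, ¬Q ⊢ ¬P
P: x² > 40
Q: x² > 16
We have P → Q and Q is false.
By modus tollens, P must be false.

It is not the case that x² > 40


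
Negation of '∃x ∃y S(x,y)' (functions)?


Original: ∃x ∃y S(x,y)
Rule: ¬∀→∃, ¬∃→∀, negate predicate.
Negation: ∀x ∀y ¬S(x,y)

∀x ∀y ¬S(x,y)


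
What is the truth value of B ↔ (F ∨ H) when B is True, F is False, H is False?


B = True, F = False, H = False
Step 1: F ∨ H = False OR False = False
Step 2: B ↔ (False): true when both sides have same truth value.
Result: True ↔ False = False

False


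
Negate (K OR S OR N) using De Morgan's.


De Morgan's law: ¬(P ∨ Q ∨ R) ≡ ¬P ∧ ¬Q ∧ ¬R
¬(K ∨ S ∨ N) = ¬K ∧ ¬S ∧ ¬N

¬K ∧ ¬S ∧ ¬N


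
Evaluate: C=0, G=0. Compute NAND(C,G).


C AND G = 0
NOT(0) = 1

1


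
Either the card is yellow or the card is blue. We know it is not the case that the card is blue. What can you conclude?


Disjunctive syllogism: P ∨ Q, ¬P ⊢ Q
Disjunction: the card is yellow ∨ the card is blue
We know it is not the case that the card is blue.
By disjunctive syllogism, the other disjunct must be true.

The card is yellow


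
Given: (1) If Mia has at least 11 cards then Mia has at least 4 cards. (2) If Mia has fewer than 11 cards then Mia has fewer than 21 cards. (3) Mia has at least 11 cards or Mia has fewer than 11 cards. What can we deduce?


Constructive dilemma: (P → Q) ∧ (R → S), P ∨ R ⊢ Q ∨ S
Premise 1: Mia has at least 11 cards → Mia has at least 4 cards
Premise 2: Mia has fewer than 11 cards → Mia has fewer than 21 cards
Premise 3: Mia has at least 11 cards ∨ Mia has fewer than 11 cards
Case 1: Assuming Mia has at least 11 cards, then by Premise 1, Mia has at least 4 cards.
Case 2: Assuming Mia has fewer than 11 cards, then by Premise 2, Mia has fewer than 21 cards.
Since one of Mia has at least 11 cards or Mia has fewer than 11 cards must hold, we get Mia has at least 4 cards or Mia has fewer than 21 cards.

Mia has at least 4 cards or Mia has fewer than 21 cards.


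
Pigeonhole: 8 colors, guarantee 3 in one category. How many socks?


Pigeonhole: to guarantee k in one of n categories, need (k-1)×n + 1.
k = 3, n = 8
Minimum = (3-1) × 8 + 1 = 2 × 8 + 1

17


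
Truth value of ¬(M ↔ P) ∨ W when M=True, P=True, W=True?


M = True, P = True, W = True
Expression: ¬(M ↔ P) ∨ W
Step 1: M ↔ P = (True iff True) = True
Step 2: ¬(M ↔ P) = NOT True = False
Step 3: (False) ∨ W = False OR True = True

True


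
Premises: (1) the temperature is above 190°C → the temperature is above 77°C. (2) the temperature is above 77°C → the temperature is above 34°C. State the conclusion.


Hypothetical syllogism: P → Q, Q → R ⊢ P → R
Premise 1: the temperature is above 190°C → the temperature is above 77°C
Premise 2: the temperature is above 77°C → the temperature is above 34°C
Chain the implications: the middle term (the temperature is above 77°C) links the two.
Conclusion: If the temperature is above 190°C, then the temperature is above 34°C.

If the temperature is above 190°C, then the temperature is above 34°C.


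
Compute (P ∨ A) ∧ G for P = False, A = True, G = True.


P = False, A = True, G = True
Step 1: P ∨ A = False OR True = True
Step 2: True ∧ G = True AND True = True
OR is true when at least one operand is true; AND requires both.

True


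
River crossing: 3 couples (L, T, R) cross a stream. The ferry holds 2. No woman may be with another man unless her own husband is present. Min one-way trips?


Label couples L, T, R (H = husband, W = wife).
Counting alone: 6 people, the ferry carries 2 and someone must bring it back, so each round trip nets at most +1 on the far side until the last crossing → at least 9 trips. The jealousy constraint makes 9 impossible; the shortest valid schedule has 11:
1. WL+WT →  (far: WL,WT; near: HL,HT,HR,WR)
2. WL ←       (far: WT; near: HL,HT,HR,WL,WR)
3. WL+WR →  (far: WL,WT,WR; near: HL,HT,HR)
4. WL ←       (far: WT,WR; near: HL,HT,HR,WL)
5. HT+HR →  (far: HT,WT,HR,WR; near: HL,WL)
6. HT+WT ←  (far: HR,WR; near: HL,WL,HT,WT)
7. HL+HT →  (far: HL,HT,HR,WR; near: WL,WT)
8. WR ←       (far: HL,HT,HR; near: WL,WT,WR)
9. WL+WT →  (far: HL,WL,HT,WT,HR; near: WR)
10. HR ←      (far: HL,WL,HT,WT; near: HR,WR)
11. HR+WR → (far: all six; near: empty)
In every state each wife is either with her husband or with no other man.
Minimum trips = 11

11


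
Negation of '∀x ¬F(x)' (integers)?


Original: ∀x ¬F(x)
Rule: ¬∀→∃, ¬∃→∀, negate predicate.
Negation: ∃x F(x)

∃x F(x)


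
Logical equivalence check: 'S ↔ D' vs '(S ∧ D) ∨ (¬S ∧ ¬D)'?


Expression 1: S ↔ D
Expression 2: (S ∧ D) ∨ (¬S ∧ ¬D)
Truth table (S D | Expr1 Expr2):
  T T |   T     T
  T F |   F     F
  F T |   F     F
  F F |   T     T
All 4 rows agree, so the expressions are logically equivalent.

Yes


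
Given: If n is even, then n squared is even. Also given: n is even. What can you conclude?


Modus ponens: P → Q, P ⊢ Q
P: n is even
Q: n squared is even
We have P → Q and P is true.
By modus ponens, Q must be true.

n squared is even


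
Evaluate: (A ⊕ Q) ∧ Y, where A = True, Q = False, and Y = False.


A = True, Q = False, Y = False
Step 1: A ⊕ Q = True XOR False = True
Step 2: True ∧ Y = True AND False = False
XOR true when exactly one of A,Q is true; then AND with Y.

False


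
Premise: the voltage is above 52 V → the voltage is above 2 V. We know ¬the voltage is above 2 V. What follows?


Modus tollens: P → Q, ¬Q ⊢ ¬P
P: the voltage is above 52 V
Q: the voltage is above 2 V
We have P → Q and Q is false.
By modus tollens, P must be false.

It is not the case that the voltage is above 52 V


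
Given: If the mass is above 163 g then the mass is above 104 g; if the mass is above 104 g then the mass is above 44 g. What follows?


Hypothetical syllogism: P → Q, Q → R ⊢ P → R
Premise 1: the mass is above 163 g → the mass is above 104 g
Premise 2: the mass is above 104 g → the mass is above 44 g
Chain the implications: the middle term (the mass is above 104 g) links the two.
Conclusion: If the mass is above 163 g, then the mass is above 44 g.

If the mass is above 163 g, then the mass is above 44 g.


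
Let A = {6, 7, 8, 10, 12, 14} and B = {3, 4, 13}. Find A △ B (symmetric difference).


A = {6, 7, 8, 10, 12, 14}
B = {3, 4, 13}
Operation: symmetric difference
In A only: [6, 7, 8, 10, 12, 14], in B only: [3, 4, 13]

{3, 4, 6, 7, 8, 10, 12, 13, 14}


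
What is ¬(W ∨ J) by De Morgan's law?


De Morgan's law: ¬(P ∨ Q) ≡ ¬P ∧ ¬Q
¬(W ∨ J) = ¬W ∧ ¬J

¬W ∧ ¬J


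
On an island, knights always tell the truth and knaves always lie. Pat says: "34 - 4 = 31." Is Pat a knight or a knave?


Statement: "34 - 4 = 31."
Actual: 34 - 4 = 30
Claimed: 31
Statement is FALSE → Pat lies → Knave

Knave


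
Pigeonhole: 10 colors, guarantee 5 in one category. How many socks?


Pigeonhole: to guarantee k in one of n categories, need (k-1)×n + 1.
k = 5, n = 10
Minimum = (5-1) × 10 + 1 = 4 × 10 + 1

41


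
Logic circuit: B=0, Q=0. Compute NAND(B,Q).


B AND Q = 0
NOT(0) = 1

1


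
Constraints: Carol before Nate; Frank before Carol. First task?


Constraints: Carol before Nate; Frank before Carol
The first task can have nothing scheduled before it, so it must never appear on the right of a 'before'.
Tasks appearing after some 'before': Nate, Carol.
The only task not in that list is Frank → it is first.

Frank


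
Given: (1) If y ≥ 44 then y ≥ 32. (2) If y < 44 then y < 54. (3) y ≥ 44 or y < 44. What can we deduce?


Constructive dilemma: (P → Q) ∧ (R → S), P ∨ R ⊢ Q ∨ S
Premise 1: y ≥ 44 → y ≥ 32
Premise 2: y < 44 → y < 54
Premise 3: y ≥ 44 ∨ y < 44
Case 1: Assuming y ≥ 44, then by Premise 1, y ≥ 32.
Case 2: Assuming y < 44, then by Premise 2, y < 54.
Since one of y ≥ 44 or y < 44 must hold, we get y ≥ 32 or y < 54.

y ≥ 32 or y < 54.


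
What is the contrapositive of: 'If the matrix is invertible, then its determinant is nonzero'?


Original: If the matrix is invertible, then its determinant is nonzero
Contrapositive: If ¬Q, then ¬P
Negate Q: not (its determinant is nonzero)
Negate P: not (the matrix is invertible)

If not (its determinant is nonzero), then not (the matrix is invertible).


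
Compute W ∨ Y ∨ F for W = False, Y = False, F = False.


W = False, Y = False, F = False
Step 1: W ∨ Y = False OR False = False
Step 2: False ∨ F = False OR False = False
OR is true when at least one operand is true.

False


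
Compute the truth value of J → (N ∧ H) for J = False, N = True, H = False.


J = False, N = True, H = False
Step 1: N ∧ H = True AND False = False
Step 2: J → (False): false only when J=True and consequent=False.
Result: True

True


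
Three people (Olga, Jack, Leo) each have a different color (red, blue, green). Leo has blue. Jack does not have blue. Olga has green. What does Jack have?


From clues:
  Leo → blue
  Olga → green
By elimination, Jack gets the remaining.

red


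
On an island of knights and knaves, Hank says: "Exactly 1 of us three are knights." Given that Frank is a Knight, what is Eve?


Hank claims exactly 1 knights among Hank, Frank, Eve.
Given: Frank is a Knight.

Case 1: Hank is a Knight (tells truth)
  Then exactly 1 of the three are knights.
  Counting Hank, Frank: 2 knight(s) so far. Need -1 more → impossible.
Case 2: Hank is a Knave (lies)
  Then the count is NOT 1.
  If Eve = Knave, count = 1 = 1 → claim would be true, contradicts lie.
  If Eve = Knight, count = 2 ≠ 1 → lie confirmed ✓

Eve is a Knight.

Knight


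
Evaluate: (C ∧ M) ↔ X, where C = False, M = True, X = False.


C = False, M = True, X = False
Step 1: C ∧ M = False AND True = False
Step 2: (False) ↔ X: true when both sides have same truth value.
Result: False ↔ False = True

True


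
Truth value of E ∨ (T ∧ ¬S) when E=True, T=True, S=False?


E = True, T = True, S = False
Expression: E ∨ (T ∧ ¬S)
Step 1: ¬S = NOT False = True
Step 2: T ∧ ¬S = True AND True = True
Step 3: E ∨ (True) = True OR True = True

True


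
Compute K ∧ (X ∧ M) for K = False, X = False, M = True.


K = False, X = False, M = True
Step 1: X ∧ M = False AND True = False
Step 2: K ∧ False = False AND False = False
AND is true only when ALL operands are true.

False


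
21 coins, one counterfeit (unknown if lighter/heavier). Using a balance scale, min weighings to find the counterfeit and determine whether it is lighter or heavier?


Let n = 21. 42 possibilities (n coins × lighter/heavier); each weighing has 3 outcomes.
Bound for k weighings: say the first weighing puts j coins on each pan. If it tips, the 2j weighed coins remain suspects (each with a known direction) and k-1 weighings give 3^(k-1) outcomes; 3^(k-1) is odd, so 2j ≤ 3^(k-1) - 1. If it balances, the n - 2j unweighed coins remain with direction unknown: 2(n - 2j) ≤ 3^(k-1) - 1 by the same parity argument. Adding, n ≤ (3^(k-1) - 1) + (3^(k-1) - 1)/2 = (3^k - 3)/2, and the classical three-group strategy achieves this (3 coins in 2 weighings, 12 in 3, 39 in 4, 120 in 5).
So we need the smallest k with (3^k - 3)/2 ≥ 21.
k = 3: (3^3 - 3)/2 = 12 < 21 ✗
k = 4: (3^4 - 3)/2 = 39 ≥ 21 ✓

4


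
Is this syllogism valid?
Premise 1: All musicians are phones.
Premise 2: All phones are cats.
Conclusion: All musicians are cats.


Premise 1: All musicians are phones.
Premise 2: All phones are cats.
Conclusion: All musicians are cats.
Barbara syllogism (AAA-1): All A are B, All B are C → All A are C.
Middle term (phones) distributed in premise 2.

Valid


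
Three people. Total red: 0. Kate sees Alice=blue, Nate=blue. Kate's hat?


Total red = 0, seen red = 0
Own red = 0 - 0 = 0
Kate's hat is blue.

blue


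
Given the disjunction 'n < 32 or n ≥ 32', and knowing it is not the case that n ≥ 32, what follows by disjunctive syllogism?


Disjunctive syllogism: P ∨ Q, ¬P ⊢ Q
Disjunction: n < 32 ∨ n ≥ 32
We know it is not the case that n ≥ 32.
By disjunctive syllogism, the other disjunct must be true.

n < 32


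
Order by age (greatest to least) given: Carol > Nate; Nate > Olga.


Constraints: Carol > Nate; Nate > Olga
Method: at each step, the next-highest is the one remaining person who never appears on the smaller side of a constraint between remaining people.
  Step 1: remaining {Nate, Carol, Olga}; on the smaller side: {Nate, Olga} → Carol is next (Carol > Nate).
  Step 2: remaining {Nate, Olga}; on the smaller side: {Olga} → Nate is next (Nate > Olga).
  Step 3: only Olga remains → lowest.
Final ranking (highest to lowest):

Carol > Nate > Olga


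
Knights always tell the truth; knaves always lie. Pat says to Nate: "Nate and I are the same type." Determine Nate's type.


Pat says: "Nate and I are the same type."
Case 1: Pat is a Knight (truth-teller)
  Statement is true → they ARE the same → Nate is also a Knight
Case 2: Pat is a Knave (liar)
  Statement is false → they are NOT the same → Nate is a Knight
In both cases, Nate is a Knight.

Knight


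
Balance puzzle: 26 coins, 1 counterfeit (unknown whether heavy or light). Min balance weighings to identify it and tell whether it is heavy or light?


Let n = 26. 52 possibilities (n coins × lighter/heavier); each weighing has 3 outcomes.
Bound for k weighings: say the first weighing puts j coins on each pan. If it tips, the 2j weighed coins remain suspects (each with a known direction) and k-1 weighings give 3^(k-1) outcomes; 3^(k-1) is odd, so 2j ≤ 3^(k-1) - 1. If it balances, the n - 2j unweighed coins remain with direction unknown: 2(n - 2j) ≤ 3^(k-1) - 1 by the same parity argument. Adding, n ≤ (3^(k-1) - 1) + (3^(k-1) - 1)/2 = (3^k - 3)/2, and the classical three-group strategy achieves this (3 coins in 2 weighings, 12 in 3, 39 in 4, 120 in 5).
So we need the smallest k with (3^k - 3)/2 ≥ 26.
k = 3: (3^3 - 3)/2 = 12 < 26 ✗
k = 4: (3^4 - 3)/2 = 39 ≥ 26 ✓

4


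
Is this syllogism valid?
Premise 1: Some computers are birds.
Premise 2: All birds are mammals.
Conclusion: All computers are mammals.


Premise 1: Some computers are birds.
Premise 2: All birds are mammals.
Conclusion: All computers are mammals.
Fallacy: illicit minor. The minor term (computers) is distributed in the conclusion ('All computers ...') but undistributed in its premise ('Some computers are birds' doesn't cover all computers).
Only 'Some computers are mammals' follows, not 'All'.

Invalid


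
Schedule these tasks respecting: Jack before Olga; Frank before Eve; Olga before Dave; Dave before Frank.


Constraints: Jack before Olga; Frank before Eve; Olga before Dave; Dave before Frank
Method: repeatedly schedule the remaining task that has no remaining task required before it.
  Step 1: remaining {Jack, Frank, Dave, Olga, Eve}; every task except Jack still has a predecessor pending → schedule Jack.
  Step 2: remaining {Frank, Dave, Olga, Eve}; every task except Olga still has a predecessor pending → schedule Olga.
  Step 3: remaining {Frank, Dave, Eve}; every task except Dave still has a predecessor pending → schedule Dave.
  Step 4: remaining {Frank, Eve}; every task except Frank still has a predecessor pending → schedule Frank.
  Step 5: only Eve remains → schedule Eve.
Resulting order:

Jack → Olga → Dave → Frank → Eve


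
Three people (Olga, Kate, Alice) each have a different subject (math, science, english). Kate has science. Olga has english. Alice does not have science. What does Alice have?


From clues:
  Olga → english
  Kate → science
By elimination, Alice gets the remaining.

math


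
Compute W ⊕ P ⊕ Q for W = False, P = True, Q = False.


W = False, P = True, Q = False
Step 1: W ⊕ P = False XOR True = True
Step 2: True ⊕ Q = True XOR False = True
XOR is true when an odd number of operands are true.

True


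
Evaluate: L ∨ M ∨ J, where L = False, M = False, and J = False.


L = False, M = False, J = False
Step 1: L ∨ M = False OR False = False
Step 2: False ∨ J = False OR False = False
OR is true when at least one operand is true.

False


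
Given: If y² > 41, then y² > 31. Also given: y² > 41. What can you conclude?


Modus ponens: P → Q, P ⊢ Q
P: y² > 41
Q: y² > 31
We have P → Q and P is true.
By modus ponens, Q must be true.

y² > 31


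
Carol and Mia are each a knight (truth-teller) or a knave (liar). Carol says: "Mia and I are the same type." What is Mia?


Carol says: "Mia and I are the same type."
Case 1: Carol is a Knight (truth-teller)
  Statement is true → they ARE the same → Mia is also a Knight
Case 2: Carol is a Knave (liar)
  Statement is false → they are NOT the same → Mia is a Knight
In both cases, Mia is a Knight.

Knight


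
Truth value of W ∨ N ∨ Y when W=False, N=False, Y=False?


W = False, N = False, Y = False
Expression: W ∨ N ∨ Y
Step 1: W ∨ N = False OR False = False
Step 2: (False) ∨ Y = False OR False = False

False


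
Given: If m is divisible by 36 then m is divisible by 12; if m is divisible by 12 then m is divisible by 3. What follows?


Hypothetical syllogism: P → Q, Q → R ⊢ P → R
Premise 1: m is divisible by 36 → m is divisible by 12
Premise 2: m is divisible by 12 → m is divisible by 3
Chain the implications: the middle term (m is divisible by 12) links the two.
Conclusion: If m is divisible by 36, then m is divisible by 3.

If m is divisible by 36, then m is divisible by 3.


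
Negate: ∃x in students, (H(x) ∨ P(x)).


Original: ∃x (H(x) ∨ P(x))
Rule: ¬∀→∃, ¬∃→∀, negate predicate.
Negation: ∀x (¬H(x) ∧ ¬P(x))

∀x (¬H(x) ∧ ¬P(x))


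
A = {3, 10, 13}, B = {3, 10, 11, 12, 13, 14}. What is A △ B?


A = {3, 10, 13}
B = {3, 10, 11, 12, 13, 14}
Operation: symmetric difference
In A only: [], in B only: [11, 12, 14]

{11, 12, 14}


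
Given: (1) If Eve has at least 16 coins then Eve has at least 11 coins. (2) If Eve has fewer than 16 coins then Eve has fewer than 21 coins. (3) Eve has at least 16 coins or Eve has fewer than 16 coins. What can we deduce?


Constructive dilemma: (P → Q) ∧ (R → S), P ∨ R ⊢ Q ∨ S
Premise 1: Eve has at least 16 coins → Eve has at least 11 coins
Premise 2: Eve has fewer than 16 coins → Eve has fewer than 21 coins
Premise 3: Eve has at least 16 coins ∨ Eve has fewer than 16 coins
Case 1: Assuming Eve has at least 16 coins, then by Premise 1, Eve has at least 11 coins.
Case 2: Assuming Eve has fewer than 16 coins, then by Premise 2, Eve has fewer than 21 coins.
Since one of Eve has at least 16 coins or Eve has fewer than 16 coins must hold, we get Eve has at least 11 coins or Eve has fewer than 21 coins.

Eve has at least 11 coins or Eve has fewer than 21 coins.


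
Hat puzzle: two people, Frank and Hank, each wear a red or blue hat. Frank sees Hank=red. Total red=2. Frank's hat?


Total red = 2, Hank = red
Red accounted for: 1
Remaining for Frank: 1
Frank's hat is red.

red


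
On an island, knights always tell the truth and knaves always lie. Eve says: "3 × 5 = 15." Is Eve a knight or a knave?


Statement: "3 × 5 = 15."
Actual: 3 × 5 = 15
Claimed: 15
Statement is TRUE → Eve tells the truth → Knight

Knight


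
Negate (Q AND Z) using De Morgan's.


De Morgan's law: ¬(P ∧ Q) ≡ ¬P ∨ ¬Q
¬(Q ∧ Z) = ¬Q ∨ ¬Z

¬Q ∨ ¬Z


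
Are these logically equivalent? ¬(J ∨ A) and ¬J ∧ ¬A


Expression 1: ¬(J ∨ A)
Expression 2: ¬J ∧ ¬A
Truth table (J A | Expr1 Expr2):
  T T |   F     F
  T F |   F     F
  F T |   F     F
  F F |   T     T
All 4 rows agree, so the expressions are logically equivalent.

Yes


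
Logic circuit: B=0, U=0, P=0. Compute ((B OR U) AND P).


B OR U = 0|0 = 0
0 AND 0 = 0

0


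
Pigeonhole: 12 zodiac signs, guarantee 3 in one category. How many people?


Pigeonhole: to guarantee k in one of n categories, need (k-1)×n + 1.
k = 3, n = 12
Minimum = (3-1) × 12 + 1 = 2 × 12 + 1

25


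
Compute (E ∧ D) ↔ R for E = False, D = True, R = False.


E = False, D = True, R = False
Step 1: E ∧ D = False AND True = False
Step 2: (False) ↔ R: true when both sides have same truth value.
Result: False ↔ False = True

True


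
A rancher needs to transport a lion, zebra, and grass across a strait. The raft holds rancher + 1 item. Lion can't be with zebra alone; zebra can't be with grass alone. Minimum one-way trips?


1. rancher+zebra → 2. rancher ← 3. rancher+lion → 4. rancher+zebra ← 5. rancher+grass → 6. rancher ← 7. rancher+zebra →
Minimum trips = 7

7


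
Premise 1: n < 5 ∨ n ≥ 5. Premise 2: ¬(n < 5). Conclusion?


Disjunctive syllogism: P ∨ Q, ¬P ⊢ Q
Disjunction: n < 5 ∨ n ≥ 5
We know it is not the case that n < 5.
By disjunctive syllogism, the other disjunct must be true.

n ≥ 5


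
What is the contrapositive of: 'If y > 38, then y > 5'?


Original: If y > 38, then y > 5
Contrapositive: If ¬Q, then ¬P
Negate Q: not (y > 5)
Negate P: not (y > 38)

If not (y > 5), then not (y > 38).


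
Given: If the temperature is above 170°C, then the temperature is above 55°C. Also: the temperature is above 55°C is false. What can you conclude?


Modus tollens: P → Q, ¬Q ⊢ ¬P
P: the temperature is above 170°C
Q: the temperature is above 55°C
We have P → Q and Q is false.
By modus tollens, P must be false.

It is not the case that the temperature is above 170°C


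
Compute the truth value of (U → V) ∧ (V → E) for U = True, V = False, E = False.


U = True, V = False, E = False
Step 1: U → V is false only when U=True and V=False. Result: False
Step 2: V → E is false only when V=True and E=False. Result: True
Step 3: False ∧ True = False

False


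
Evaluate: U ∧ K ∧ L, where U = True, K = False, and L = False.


U = True, K = False, L = False
Step 1: U ∧ K = True AND False = False
Step 2: (False) ∧ L = (False) AND False = False
AND is true only when ALL operands are true.

False


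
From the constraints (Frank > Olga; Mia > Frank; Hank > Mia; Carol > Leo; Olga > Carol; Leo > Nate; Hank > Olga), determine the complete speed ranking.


Constraints: Frank > Olga; Mia > Frank; Hank > Mia; Carol > Leo; Olga > Carol; Leo > Nate; Hank > Olga
Method: at each step, the next-highest is the one remaining person who never appears on the smaller side of a constraint between remaining people.
  Step 1: remaining {Frank, Carol, Mia, Olga, Nate, Leo, Hank}; on the smaller side: {Frank, Carol, Mia, Olga, Nate, Leo} → Hank is next (Hank > Mia; Hank > Olga).
  Step 2: remaining {Frank, Carol, Mia, Olga, Nate, Leo}; on the smaller side: {Frank, Carol, Olga, Nate, Leo} → Mia is next (Mia > Frank).
  Step 3: remaining {Frank, Carol, Olga, Nate, Leo}; on the smaller side: {Carol, Olga, Nate, Leo} → Frank is next (Frank > Olga).
  Step 4: remaining {Carol, Olga, Nate, Leo}; on the smaller side: {Carol, Nate, Leo} → Olga is next (Olga > Carol).
  Step 5: remaining {Carol, Nate, Leo}; on the smaller side: {Nate, Leo} → Carol is next (Carol > Leo).
  Step 6: remaining {Nate, Leo}; on the smaller side: {Nate} → Leo is next (Leo > Nate).
  Step 7: only Nate remains → lowest.
Final ranking (highest to lowest):

Hank > Mia > Frank > Olga > Carol > Leo > Nate


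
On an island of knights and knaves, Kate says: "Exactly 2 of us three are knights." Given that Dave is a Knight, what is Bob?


Kate claims exactly 2 knights among Kate, Dave, Bob.
Given: Dave is a Knight.

Case 1: Kate is a Knight (tells truth)
  Then exactly 2 of the three are knights.
  Counting Kate, Dave: 2 knight(s) so far. Need 0 more → Bob = Knave.
Case 2: Kate is a Knave (lies)
  Then the count is NOT 2.
  If Bob = Knight, count = 2 = 2 → claim would be true, contradicts lie.
  If Bob = Knave, count = 1 ≠ 2 → lie confirmed ✓

Bob is a Knave.

Knave
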